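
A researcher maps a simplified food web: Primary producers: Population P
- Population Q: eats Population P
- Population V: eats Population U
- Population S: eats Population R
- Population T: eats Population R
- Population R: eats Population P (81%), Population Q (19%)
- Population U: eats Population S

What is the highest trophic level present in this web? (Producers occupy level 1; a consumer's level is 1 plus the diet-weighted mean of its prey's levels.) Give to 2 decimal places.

Population Q: 1 + 1 = 2
Population R: 1 + (0.81×1 + 0.19×2) = 2.19
Population S: 1 + 2.19 = 3.19
Population T: 1 + 2.19 = 3.19
Population U: 1 + 3.19 = 4.19
Population V: 1 + 4.19 = 5.19

5.19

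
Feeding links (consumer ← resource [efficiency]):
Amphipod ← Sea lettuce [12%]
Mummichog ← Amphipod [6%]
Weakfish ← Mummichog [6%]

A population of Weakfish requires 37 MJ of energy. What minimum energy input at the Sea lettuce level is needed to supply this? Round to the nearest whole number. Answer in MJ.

85648 MJ

Cumulative transfer efficiency: 0.12 × 0.06 × 0.06 = 0.000432
Sea lettuce energy = 37 / 0.000432 = 85648 MJ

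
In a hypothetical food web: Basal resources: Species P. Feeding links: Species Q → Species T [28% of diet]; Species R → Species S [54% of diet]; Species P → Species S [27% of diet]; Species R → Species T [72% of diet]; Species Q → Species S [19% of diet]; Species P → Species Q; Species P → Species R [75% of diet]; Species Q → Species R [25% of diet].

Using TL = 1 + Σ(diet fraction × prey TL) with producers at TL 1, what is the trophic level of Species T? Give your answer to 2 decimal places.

Species Q: 1 + 1 = 2
Species R: 1 + (0.25×2 + 0.75×1) = 2.25
Species S: 1 + (0.19×2 + 0.54×2.25 + 0.27×1) = 2.865
Species T: 1 + (0.72×2.25 + 0.28×2) = 3.18

3.18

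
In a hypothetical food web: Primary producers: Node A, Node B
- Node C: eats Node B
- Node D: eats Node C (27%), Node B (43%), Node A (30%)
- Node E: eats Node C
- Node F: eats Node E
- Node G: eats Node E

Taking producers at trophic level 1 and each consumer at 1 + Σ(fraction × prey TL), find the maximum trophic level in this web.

4

Node C: 1 + 1 = 2
Node D: 1 + (0.27×2 + 0.43×1 + 0.3×1) = 2.27
Node E: 1 + 2 = 3
Node F: 1 + 3 = 4
Node G: 1 + 3 = 4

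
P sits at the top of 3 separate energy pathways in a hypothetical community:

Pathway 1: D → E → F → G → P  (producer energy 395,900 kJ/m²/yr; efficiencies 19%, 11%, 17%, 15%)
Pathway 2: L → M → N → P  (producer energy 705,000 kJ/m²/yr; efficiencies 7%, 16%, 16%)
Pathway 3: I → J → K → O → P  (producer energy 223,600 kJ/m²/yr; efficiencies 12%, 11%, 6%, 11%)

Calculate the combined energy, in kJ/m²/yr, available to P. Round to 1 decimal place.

Pathway 1: 395900 × 0.19 × 0.11 × 0.17 × 0.15 = 210.994905 kJ/m²/yr
Pathway 2: 705000 × 0.07 × 0.16 × 0.16 = 1263.36 kJ/m²/yr
Pathway 3: 223600 × 0.12 × 0.11 × 0.06 × 0.11 = 19.480032 kJ/m²/yr
Total at P: 210.994905 + 1263.36 + 19.480032 = 1493.834937 kJ/m²/yr

1493.8 kJ/m²/yr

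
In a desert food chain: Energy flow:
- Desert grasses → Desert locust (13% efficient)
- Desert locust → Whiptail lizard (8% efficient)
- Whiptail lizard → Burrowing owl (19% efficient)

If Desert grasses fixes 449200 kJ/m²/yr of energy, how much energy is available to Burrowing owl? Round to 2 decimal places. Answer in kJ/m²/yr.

887.62 kJ/m²/yr

Desert locust: 449200 × 0.13 = 58396 kJ/m²/yr
Whiptail lizard: 58396 × 0.08 = 4671.68 kJ/m²/yr
Burrowing owl: 4671.68 × 0.19 = 887.6192 kJ/m²/yr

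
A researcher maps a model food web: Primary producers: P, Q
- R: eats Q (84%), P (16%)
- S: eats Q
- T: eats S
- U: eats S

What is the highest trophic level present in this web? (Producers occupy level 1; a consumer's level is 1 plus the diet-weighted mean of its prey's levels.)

3

R: 1 + (0.84×1 + 0.16×1) = 2
S: 1 + 1 = 2
T: 1 + 2 = 3
U: 1 + 2 = 3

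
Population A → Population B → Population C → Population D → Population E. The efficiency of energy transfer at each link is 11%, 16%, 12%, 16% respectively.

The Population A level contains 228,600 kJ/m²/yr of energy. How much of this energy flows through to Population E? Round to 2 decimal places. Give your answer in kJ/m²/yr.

77.25 kJ/m²/yr

Population B: 228600 × 0.11 = 25146 kJ/m²/yr
Population C: 25146 × 0.16 = 4023.36 kJ/m²/yr
Population D: 4023.36 × 0.12 = 482.8032 kJ/m²/yr
Population E: 482.8032 × 0.16 = 77.248512 kJ/m²/yr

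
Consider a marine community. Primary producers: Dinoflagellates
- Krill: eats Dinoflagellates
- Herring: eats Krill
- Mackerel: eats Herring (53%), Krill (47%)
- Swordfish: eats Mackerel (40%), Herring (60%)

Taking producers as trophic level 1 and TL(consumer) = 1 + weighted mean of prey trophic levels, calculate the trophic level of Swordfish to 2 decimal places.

4.21

Krill: 1 + 1 = 2
Herring: 1 + 2 = 3
Mackerel: 1 + (0.53×3 + 0.47×2) = 3.53
Swordfish: 1 + (0.4×3.53 + 0.6×3) = 4.212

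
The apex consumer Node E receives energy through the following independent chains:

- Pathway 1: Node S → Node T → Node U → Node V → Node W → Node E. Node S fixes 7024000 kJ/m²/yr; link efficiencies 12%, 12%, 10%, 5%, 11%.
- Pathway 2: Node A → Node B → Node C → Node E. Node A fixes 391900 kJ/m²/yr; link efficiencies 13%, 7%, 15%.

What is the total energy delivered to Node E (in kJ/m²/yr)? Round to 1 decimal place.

590.6 kJ/m²/yr

Pathway 1: 7024000 × 0.12 × 0.12 × 0.1 × 0.05 × 0.11 = 55.63008 kJ/m²/yr
Pathway 2: 391900 × 0.13 × 0.07 × 0.15 = 534.9435 kJ/m²/yr
Total at Node E: 55.63008 + 534.9435 = 590.57358 kJ/m²/yr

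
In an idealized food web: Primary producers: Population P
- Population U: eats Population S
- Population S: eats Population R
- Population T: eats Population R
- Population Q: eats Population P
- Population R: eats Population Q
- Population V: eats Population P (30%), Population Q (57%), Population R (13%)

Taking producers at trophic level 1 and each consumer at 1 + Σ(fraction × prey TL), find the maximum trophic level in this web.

5

Population Q: 1 + 1 = 2
Population R: 1 + 2 = 3
Population S: 1 + 3 = 4
Population T: 1 + 3 = 4
Population U: 1 + 4 = 5
Population V: 1 + (0.3×1 + 0.57×2 + 0.13×3) = 2.83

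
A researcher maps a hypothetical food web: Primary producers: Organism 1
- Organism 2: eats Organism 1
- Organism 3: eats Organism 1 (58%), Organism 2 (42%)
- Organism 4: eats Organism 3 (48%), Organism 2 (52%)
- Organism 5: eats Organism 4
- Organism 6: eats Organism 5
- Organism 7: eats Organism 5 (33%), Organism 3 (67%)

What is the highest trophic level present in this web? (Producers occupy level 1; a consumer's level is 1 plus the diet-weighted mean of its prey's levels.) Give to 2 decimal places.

Organism 2: 1 + 1 = 2
Organism 3: 1 + (0.58×1 + 0.42×2) = 2.42
Organism 4: 1 + (0.48×2.42 + 0.52×2) = 3.2016
Organism 5: 1 + 3.2016 = 4.2016
Organism 6: 1 + 4.2016 = 5.2016
Organism 7: 1 + (0.33×4.2016 + 0.67×2.42) = 4.007928

5.20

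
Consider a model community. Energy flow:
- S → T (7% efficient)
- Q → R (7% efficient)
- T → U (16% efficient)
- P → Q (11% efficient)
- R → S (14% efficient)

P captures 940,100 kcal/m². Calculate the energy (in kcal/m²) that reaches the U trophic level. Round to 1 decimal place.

11.4 kcal/m²

Q: 940100 × 0.11 = 103411 kcal/m²
R: 103411 × 0.07 = 7238.77 kcal/m²
S: 7238.77 × 0.14 = 1013.4278 kcal/m²
T: 1013.4278 × 0.07 = 70.939946 kcal/m²
U: 70.939946 × 0.16 = 11.35039136 kcal/m²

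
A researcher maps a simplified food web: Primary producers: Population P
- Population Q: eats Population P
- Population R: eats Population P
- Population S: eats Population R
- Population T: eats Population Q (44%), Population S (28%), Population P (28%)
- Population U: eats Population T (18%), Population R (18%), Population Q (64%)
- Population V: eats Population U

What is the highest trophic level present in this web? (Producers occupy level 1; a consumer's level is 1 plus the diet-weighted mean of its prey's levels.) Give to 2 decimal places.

Population Q: 1 + 1 = 2
Population R: 1 + 1 = 2
Population S: 1 + 2 = 3
Population T: 1 + (0.44×2 + 0.28×3 + 0.28×1) = 3
Population U: 1 + (0.18×3 + 0.18×2 + 0.64×2) = 3.18
Population V: 1 + 3.18 = 4.18

4.18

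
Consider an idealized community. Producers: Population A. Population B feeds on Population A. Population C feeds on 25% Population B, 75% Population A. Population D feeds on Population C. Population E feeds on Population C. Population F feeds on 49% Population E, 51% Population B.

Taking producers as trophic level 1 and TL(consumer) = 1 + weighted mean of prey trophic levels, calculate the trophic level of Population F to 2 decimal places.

Population B: 1 + 1 = 2
Population C: 1 + (0.25×2 + 0.75×1) = 2.25
Population D: 1 + 2.25 = 3.25
Population E: 1 + 2.25 = 3.25
Population F: 1 + (0.49×3.25 + 0.51×2) = 3.6125

3.61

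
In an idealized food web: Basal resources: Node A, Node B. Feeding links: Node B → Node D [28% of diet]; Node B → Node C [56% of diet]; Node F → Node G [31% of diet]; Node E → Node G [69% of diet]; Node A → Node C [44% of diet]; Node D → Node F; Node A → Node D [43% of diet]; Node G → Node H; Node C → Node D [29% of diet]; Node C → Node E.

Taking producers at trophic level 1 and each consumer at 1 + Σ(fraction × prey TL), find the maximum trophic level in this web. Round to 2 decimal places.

Node C: 1 + (0.56×1 + 0.44×1) = 2
Node D: 1 + (0.43×1 + 0.28×1 + 0.29×2) = 2.29
Node E: 1 + 2 = 3
Node F: 1 + 2.29 = 3.29
Node G: 1 + (0.69×3 + 0.31×3.29) = 4.0899
Node H: 1 + 4.0899 = 5.0899

5.09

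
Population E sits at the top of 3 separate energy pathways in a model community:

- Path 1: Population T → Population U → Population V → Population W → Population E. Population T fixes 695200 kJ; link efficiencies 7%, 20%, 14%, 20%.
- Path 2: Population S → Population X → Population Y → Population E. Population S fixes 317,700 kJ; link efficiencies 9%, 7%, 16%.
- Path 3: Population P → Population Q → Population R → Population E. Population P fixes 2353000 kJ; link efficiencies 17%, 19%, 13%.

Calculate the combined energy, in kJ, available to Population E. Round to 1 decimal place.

10473.0 kJ

Path 1: 695200 × 0.07 × 0.2 × 0.14 × 0.2 = 272.5184 kJ
Path 2: 317700 × 0.09 × 0.07 × 0.16 = 320.2416 kJ
Path 3: 2353000 × 0.17 × 0.19 × 0.13 = 9880.247 kJ
Total at Population E: 272.5184 + 320.2416 + 9880.247 = 10473.007 kJ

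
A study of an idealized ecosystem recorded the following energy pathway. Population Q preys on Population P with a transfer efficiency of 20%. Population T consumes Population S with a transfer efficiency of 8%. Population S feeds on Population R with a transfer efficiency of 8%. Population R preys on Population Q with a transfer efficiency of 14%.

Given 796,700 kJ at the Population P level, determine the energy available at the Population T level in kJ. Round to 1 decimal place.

142.8 kJ

Population Q: 796700 × 0.2 = 159340 kJ
Population R: 159340 × 0.14 = 22307.6 kJ
Population S: 22307.6 × 0.08 = 1784.608 kJ
Population T: 1784.608 × 0.08 = 142.76864 kJ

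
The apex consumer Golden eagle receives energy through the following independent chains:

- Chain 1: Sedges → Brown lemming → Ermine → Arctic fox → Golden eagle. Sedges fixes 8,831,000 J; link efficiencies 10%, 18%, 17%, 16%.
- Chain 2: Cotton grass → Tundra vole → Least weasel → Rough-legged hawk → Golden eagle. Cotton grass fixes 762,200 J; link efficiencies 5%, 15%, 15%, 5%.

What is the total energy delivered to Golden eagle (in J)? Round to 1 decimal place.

4366.5 J

Chain 1: 8831000 × 0.1 × 0.18 × 0.17 × 0.16 = 4323.6576 J
Chain 2: 762200 × 0.05 × 0.15 × 0.15 × 0.05 = 42.87375 J
Total at Golden eagle: 4323.6576 + 42.87375 = 4366.53135 J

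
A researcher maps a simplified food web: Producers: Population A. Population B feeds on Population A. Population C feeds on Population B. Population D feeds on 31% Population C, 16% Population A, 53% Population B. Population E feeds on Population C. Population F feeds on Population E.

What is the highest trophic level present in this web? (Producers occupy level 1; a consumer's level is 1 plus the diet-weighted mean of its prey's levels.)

5

Population B: 1 + 1 = 2
Population C: 1 + 2 = 3
Population D: 1 + (0.31×3 + 0.16×1 + 0.53×2) = 3.15
Population E: 1 + 3 = 4
Population F: 1 + 4 = 5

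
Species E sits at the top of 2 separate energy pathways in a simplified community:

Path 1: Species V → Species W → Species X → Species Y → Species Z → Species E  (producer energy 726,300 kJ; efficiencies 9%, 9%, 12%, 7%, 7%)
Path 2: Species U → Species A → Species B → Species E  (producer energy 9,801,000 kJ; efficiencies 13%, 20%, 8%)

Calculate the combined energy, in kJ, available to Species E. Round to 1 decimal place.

20389.5 kJ

Path 1: 726300 × 0.09 × 0.09 × 0.12 × 0.07 × 0.07 = 3.45922164 kJ
Path 2: 9801000 × 0.13 × 0.2 × 0.08 = 20386.08 kJ
Total at Species E: 3.45922164 + 20386.08 = 20389.53922164 kJ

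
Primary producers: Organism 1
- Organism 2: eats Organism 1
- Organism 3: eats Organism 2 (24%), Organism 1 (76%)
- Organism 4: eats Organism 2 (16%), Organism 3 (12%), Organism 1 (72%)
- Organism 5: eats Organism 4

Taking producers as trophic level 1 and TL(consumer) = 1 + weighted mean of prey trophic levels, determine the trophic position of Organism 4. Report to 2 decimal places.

Organism 2: 1 + 1 = 2
Organism 3: 1 + (0.24×2 + 0.76×1) = 2.24
Organism 4: 1 + (0.16×2 + 0.12×2.24 + 0.72×1) = 2.3088
Organism 5: 1 + 2.3088 = 3.3088

2.31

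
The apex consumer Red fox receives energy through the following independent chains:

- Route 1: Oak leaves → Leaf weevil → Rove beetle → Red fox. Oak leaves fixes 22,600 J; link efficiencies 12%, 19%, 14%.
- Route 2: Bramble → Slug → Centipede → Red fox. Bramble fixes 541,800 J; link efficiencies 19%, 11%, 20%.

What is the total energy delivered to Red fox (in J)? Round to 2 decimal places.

2336.86 J

Route 1: 22600 × 0.12 × 0.19 × 0.14 = 72.1392 J
Route 2: 541800 × 0.19 × 0.11 × 0.2 = 2264.724 J
Total at Red fox: 72.1392 + 2264.724 = 2336.8632 J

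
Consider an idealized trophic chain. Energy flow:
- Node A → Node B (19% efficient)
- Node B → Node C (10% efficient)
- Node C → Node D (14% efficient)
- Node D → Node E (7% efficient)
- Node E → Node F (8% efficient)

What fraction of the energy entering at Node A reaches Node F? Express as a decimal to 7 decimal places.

Product of link efficiencies: 0.19 × 0.1 × 0.14 × 0.07 × 0.08 = 0.000014896

0.0000149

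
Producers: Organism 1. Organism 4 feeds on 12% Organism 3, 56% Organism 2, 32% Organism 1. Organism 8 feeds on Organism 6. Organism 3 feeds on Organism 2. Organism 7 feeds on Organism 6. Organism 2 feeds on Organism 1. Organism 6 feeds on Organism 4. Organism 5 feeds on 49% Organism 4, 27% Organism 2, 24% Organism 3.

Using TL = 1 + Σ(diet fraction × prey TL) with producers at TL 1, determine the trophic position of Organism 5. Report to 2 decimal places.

3.63

Organism 2: 1 + 1 = 2
Organism 3: 1 + 2 = 3
Organism 4: 1 + (0.12×3 + 0.56×2 + 0.32×1) = 2.8
Organism 5: 1 + (0.49×2.8 + 0.27×2 + 0.24×3) = 3.632
Organism 6: 1 + 2.8 = 3.8
Organism 7: 1 + 3.8 = 4.8
Organism 8: 1 + 3.8 = 4.8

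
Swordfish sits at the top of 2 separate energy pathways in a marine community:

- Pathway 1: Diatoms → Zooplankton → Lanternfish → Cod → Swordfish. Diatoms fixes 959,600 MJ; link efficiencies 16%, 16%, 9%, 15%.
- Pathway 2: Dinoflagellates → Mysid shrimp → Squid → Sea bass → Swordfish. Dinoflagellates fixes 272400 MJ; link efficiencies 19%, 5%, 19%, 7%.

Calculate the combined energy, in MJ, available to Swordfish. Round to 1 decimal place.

Pathway 1: 959600 × 0.16 × 0.16 × 0.09 × 0.15 = 331.63776 MJ
Pathway 2: 272400 × 0.19 × 0.05 × 0.19 × 0.07 = 34.41774 MJ
Total at Swordfish: 331.63776 + 34.41774 = 366.0555 MJ

366.1 MJ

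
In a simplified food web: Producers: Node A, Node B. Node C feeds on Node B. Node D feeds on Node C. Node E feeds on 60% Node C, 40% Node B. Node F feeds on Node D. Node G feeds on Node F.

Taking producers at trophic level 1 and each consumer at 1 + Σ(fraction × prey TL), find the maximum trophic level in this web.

5

Node C: 1 + 1 = 2
Node D: 1 + 2 = 3
Node E: 1 + (0.6×2 + 0.4×1) = 2.6
Node F: 1 + 3 = 4
Node G: 1 + 4 = 5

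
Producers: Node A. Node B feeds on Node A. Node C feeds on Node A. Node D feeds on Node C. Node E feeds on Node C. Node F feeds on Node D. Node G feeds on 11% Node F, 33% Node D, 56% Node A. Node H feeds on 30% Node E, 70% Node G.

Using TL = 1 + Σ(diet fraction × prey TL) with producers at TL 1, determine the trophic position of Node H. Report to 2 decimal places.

3.99

Node B: 1 + 1 = 2
Node C: 1 + 1 = 2
Node D: 1 + 2 = 3
Node E: 1 + 2 = 3
Node F: 1 + 3 = 4
Node G: 1 + (0.11×4 + 0.33×3 + 0.56×1) = 2.99
Node H: 1 + (0.3×3 + 0.7×2.99) = 3.993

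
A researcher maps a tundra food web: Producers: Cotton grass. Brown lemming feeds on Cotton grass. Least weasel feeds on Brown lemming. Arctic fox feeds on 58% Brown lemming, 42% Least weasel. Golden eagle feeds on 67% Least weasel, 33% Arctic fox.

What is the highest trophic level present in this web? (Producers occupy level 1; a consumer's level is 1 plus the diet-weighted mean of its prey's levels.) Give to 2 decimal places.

4.14

Brown lemming: 1 + 1 = 2
Least weasel: 1 + 2 = 3
Arctic fox: 1 + (0.58×2 + 0.42×3) = 3.42
Golden eagle: 1 + (0.67×3 + 0.33×3.42) = 4.1386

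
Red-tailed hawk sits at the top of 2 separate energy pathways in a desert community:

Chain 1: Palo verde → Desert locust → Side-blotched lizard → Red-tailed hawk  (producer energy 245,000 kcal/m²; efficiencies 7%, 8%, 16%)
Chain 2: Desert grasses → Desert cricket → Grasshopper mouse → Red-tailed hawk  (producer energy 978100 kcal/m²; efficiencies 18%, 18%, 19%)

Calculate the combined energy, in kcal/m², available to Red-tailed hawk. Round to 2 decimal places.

Chain 1: 245000 × 0.07 × 0.08 × 0.16 = 219.52 kcal/m²
Chain 2: 978100 × 0.18 × 0.18 × 0.19 = 6021.1836 kcal/m²
Total at Red-tailed hawk: 219.52 + 6021.1836 = 6240.7036 kcal/m²

6240.70 kcal/m²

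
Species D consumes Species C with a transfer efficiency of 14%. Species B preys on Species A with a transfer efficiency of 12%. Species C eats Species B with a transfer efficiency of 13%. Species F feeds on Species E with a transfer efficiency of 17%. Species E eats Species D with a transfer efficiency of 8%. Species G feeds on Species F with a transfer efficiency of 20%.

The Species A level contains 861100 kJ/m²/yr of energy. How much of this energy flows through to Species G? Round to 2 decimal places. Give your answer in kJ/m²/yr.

Species B: 861100 × 0.12 = 103332 kJ/m²/yr
Species C: 103332 × 0.13 = 13433.16 kJ/m²/yr
Species D: 13433.16 × 0.14 = 1880.6424 kJ/m²/yr
Species E: 1880.6424 × 0.08 = 150.451392 kJ/m²/yr
Species F: 150.451392 × 0.17 = 25.57673664 kJ/m²/yr
Species G: 25.57673664 × 0.2 = 5.115347328 kJ/m²/yr

5.12 kJ/m²/yr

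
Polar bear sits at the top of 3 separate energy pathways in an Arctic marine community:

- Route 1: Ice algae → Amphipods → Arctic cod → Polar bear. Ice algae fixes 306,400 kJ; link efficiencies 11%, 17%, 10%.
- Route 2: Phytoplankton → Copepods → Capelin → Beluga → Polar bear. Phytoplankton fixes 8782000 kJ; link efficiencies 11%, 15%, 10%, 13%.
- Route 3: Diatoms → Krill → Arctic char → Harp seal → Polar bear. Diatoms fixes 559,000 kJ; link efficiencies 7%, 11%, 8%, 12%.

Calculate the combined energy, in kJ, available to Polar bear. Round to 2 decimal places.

Route 1: 306400 × 0.11 × 0.17 × 0.1 = 572.968 kJ
Route 2: 8782000 × 0.11 × 0.15 × 0.1 × 0.13 = 1883.739 kJ
Route 3: 559000 × 0.07 × 0.11 × 0.08 × 0.12 = 41.32128 kJ
Total at Polar bear: 572.968 + 1883.739 + 41.32128 = 2498.02828 kJ

2498.03 kJ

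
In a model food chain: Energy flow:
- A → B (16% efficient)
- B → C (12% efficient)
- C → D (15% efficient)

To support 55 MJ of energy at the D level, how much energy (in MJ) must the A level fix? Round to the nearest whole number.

19097 MJ

Cumulative transfer efficiency: 0.16 × 0.12 × 0.15 = 0.00288
A energy = 55 / 0.00288 = 19097 MJ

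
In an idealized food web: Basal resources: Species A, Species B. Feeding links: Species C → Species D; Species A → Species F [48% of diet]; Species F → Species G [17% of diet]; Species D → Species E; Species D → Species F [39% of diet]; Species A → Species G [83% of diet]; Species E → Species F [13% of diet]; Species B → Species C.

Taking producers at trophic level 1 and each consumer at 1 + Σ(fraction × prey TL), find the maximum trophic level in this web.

Species C: 1 + 1 = 2
Species D: 1 + 2 = 3
Species E: 1 + 3 = 4
Species F: 1 + (0.48×1 + 0.39×3 + 0.13×4) = 3.17
Species G: 1 + (0.17×3.17 + 0.83×1) = 2.3689

4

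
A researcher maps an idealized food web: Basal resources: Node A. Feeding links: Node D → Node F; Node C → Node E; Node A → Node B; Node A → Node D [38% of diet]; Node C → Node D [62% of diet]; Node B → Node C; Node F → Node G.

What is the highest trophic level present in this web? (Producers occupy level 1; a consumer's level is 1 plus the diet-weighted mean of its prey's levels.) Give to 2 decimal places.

Node B: 1 + 1 = 2
Node C: 1 + 2 = 3
Node D: 1 + (0.38×1 + 0.62×3) = 3.24
Node E: 1 + 3 = 4
Node F: 1 + 3.24 = 4.24
Node G: 1 + 4.24 = 5.24

5.24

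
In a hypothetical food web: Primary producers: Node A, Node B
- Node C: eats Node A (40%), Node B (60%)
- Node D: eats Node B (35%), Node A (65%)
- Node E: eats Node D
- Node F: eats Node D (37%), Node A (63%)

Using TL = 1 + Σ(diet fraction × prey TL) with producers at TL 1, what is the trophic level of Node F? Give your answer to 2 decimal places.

Node C: 1 + (0.4×1 + 0.6×1) = 2
Node D: 1 + (0.35×1 + 0.65×1) = 2
Node E: 1 + 2 = 3
Node F: 1 + (0.37×2 + 0.63×1) = 2.37

2.37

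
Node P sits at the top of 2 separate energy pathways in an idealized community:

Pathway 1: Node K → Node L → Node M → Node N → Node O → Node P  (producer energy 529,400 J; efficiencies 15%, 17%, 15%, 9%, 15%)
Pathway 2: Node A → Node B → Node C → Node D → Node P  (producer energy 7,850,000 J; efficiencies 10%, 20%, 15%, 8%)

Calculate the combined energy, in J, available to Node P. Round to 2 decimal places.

1911.34 J

Pathway 1: 529400 × 0.15 × 0.17 × 0.15 × 0.09 × 0.15 = 27.3368925 J
Pathway 2: 7850000 × 0.1 × 0.2 × 0.15 × 0.08 = 1884 J
Total at Node P: 27.3368925 + 1884 = 1911.3368925 J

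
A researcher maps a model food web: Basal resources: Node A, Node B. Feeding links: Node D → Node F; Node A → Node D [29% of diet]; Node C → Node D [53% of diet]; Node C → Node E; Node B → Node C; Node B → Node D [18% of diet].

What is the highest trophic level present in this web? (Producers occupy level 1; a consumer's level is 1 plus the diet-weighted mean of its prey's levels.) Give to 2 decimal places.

3.53

Node C: 1 + 1 = 2
Node D: 1 + (0.53×2 + 0.18×1 + 0.29×1) = 2.53
Node E: 1 + 2 = 3
Node F: 1 + 2.53 = 3.53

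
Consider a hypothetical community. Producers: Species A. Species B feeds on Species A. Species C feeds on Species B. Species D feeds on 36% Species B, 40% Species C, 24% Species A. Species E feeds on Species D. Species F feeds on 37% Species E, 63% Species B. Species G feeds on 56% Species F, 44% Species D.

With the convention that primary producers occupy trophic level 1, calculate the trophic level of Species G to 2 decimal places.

4.52

Species B: 1 + 1 = 2
Species C: 1 + 2 = 3
Species D: 1 + (0.36×2 + 0.4×3 + 0.24×1) = 3.16
Species E: 1 + 3.16 = 4.16
Species F: 1 + (0.37×4.16 + 0.63×2) = 3.7992
Species G: 1 + (0.56×3.7992 + 0.44×3.16) = 4.517952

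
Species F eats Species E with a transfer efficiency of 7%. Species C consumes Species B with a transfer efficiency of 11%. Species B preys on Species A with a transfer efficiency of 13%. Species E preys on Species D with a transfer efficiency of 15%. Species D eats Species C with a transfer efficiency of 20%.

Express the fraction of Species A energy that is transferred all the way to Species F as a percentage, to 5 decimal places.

Product of link efficiencies: 0.13 × 0.11 × 0.2 × 0.15 × 0.07 = 0.00003003
As a percentage: 0.00003003 × 100 = 0.00300%

0.00300%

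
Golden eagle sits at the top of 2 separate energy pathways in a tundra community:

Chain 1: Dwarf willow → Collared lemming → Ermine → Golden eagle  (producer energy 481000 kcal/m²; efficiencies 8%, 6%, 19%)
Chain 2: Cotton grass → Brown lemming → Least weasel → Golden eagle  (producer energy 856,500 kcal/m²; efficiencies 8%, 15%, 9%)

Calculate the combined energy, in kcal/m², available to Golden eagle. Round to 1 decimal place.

Chain 1: 481000 × 0.08 × 0.06 × 0.19 = 438.672 kcal/m²
Chain 2: 856500 × 0.08 × 0.15 × 0.09 = 925.02 kcal/m²
Total at Golden eagle: 438.672 + 925.02 = 1363.692 kcal/m²

1363.7 kcal/m²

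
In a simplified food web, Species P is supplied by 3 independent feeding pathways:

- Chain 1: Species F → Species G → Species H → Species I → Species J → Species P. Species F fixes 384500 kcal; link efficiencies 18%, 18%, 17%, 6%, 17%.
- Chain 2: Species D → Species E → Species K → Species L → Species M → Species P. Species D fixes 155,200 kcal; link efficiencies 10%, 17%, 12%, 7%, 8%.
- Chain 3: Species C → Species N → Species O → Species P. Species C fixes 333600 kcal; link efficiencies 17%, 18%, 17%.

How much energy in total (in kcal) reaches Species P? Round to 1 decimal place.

1758.8 kcal

Chain 1: 384500 × 0.18 × 0.18 × 0.17 × 0.06 × 0.17 = 21.6018252 kcal
Chain 2: 155200 × 0.1 × 0.17 × 0.12 × 0.07 × 0.08 = 1.7730048 kcal
Chain 3: 333600 × 0.17 × 0.18 × 0.17 = 1735.3872 kcal
Total at Species P: 21.6018252 + 1.7730048 + 1735.3872 = 1758.76203 kcal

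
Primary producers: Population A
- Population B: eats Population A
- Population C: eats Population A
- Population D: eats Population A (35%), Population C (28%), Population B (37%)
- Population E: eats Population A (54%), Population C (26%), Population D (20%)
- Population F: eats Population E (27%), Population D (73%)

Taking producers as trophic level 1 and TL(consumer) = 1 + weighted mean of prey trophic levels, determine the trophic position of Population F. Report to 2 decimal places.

3.63

Population B: 1 + 1 = 2
Population C: 1 + 1 = 2
Population D: 1 + (0.35×1 + 0.28×2 + 0.37×2) = 2.65
Population E: 1 + (0.54×1 + 0.26×2 + 0.2×2.65) = 2.59
Population F: 1 + (0.27×2.59 + 0.73×2.65) = 3.6338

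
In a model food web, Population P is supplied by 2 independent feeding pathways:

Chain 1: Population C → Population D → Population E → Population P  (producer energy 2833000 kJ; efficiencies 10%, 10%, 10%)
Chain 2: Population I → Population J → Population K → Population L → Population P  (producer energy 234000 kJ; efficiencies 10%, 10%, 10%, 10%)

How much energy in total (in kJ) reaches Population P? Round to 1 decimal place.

Chain 1: 2833000 × 0.1 × 0.1 × 0.1 = 2833 kJ
Chain 2: 234000 × 0.1 × 0.1 × 0.1 × 0.1 = 23.4 kJ
Total at Population P: 2833 + 23.4 = 2856.4 kJ

2856.4 kJ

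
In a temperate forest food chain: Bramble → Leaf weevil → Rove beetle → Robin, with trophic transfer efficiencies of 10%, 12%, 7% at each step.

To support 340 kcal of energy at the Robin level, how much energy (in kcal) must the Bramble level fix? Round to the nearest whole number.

Cumulative transfer efficiency: 0.1 × 0.12 × 0.07 = 0.00084
Bramble energy = 340 / 0.00084 = 404762 kcal

404762 kcal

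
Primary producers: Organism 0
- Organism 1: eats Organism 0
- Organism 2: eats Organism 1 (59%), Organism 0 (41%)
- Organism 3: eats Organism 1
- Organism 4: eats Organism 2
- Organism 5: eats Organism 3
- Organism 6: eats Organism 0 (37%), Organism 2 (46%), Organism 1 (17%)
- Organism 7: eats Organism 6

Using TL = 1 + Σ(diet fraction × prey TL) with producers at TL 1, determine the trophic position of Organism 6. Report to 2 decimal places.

Organism 1: 1 + 1 = 2
Organism 2: 1 + (0.59×2 + 0.41×1) = 2.59
Organism 3: 1 + 2 = 3
Organism 4: 1 + 2.59 = 3.59
Organism 5: 1 + 3 = 4
Organism 6: 1 + (0.37×1 + 0.46×2.59 + 0.17×2) = 2.9014
Organism 7: 1 + 2.9014 = 3.9014

2.90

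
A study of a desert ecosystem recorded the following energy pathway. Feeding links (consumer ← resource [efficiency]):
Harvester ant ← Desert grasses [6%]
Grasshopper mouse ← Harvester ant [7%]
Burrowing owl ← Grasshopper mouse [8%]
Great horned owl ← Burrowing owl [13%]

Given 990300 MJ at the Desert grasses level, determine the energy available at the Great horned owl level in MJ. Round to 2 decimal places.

Harvester ant: 990300 × 0.06 = 59418 MJ
Grasshopper mouse: 59418 × 0.07 = 4159.26 MJ
Burrowing owl: 4159.26 × 0.08 = 332.7408 MJ
Great horned owl: 332.7408 × 0.13 = 43.256304 MJ

43.26 MJ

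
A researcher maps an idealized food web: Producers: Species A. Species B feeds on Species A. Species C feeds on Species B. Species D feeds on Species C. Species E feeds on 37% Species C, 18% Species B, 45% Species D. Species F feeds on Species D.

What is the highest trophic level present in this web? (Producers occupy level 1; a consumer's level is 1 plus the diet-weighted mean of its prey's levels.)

Species B: 1 + 1 = 2
Species C: 1 + 2 = 3
Species D: 1 + 3 = 4
Species E: 1 + (0.37×3 + 0.18×2 + 0.45×4) = 4.27
Species F: 1 + 4 = 5

5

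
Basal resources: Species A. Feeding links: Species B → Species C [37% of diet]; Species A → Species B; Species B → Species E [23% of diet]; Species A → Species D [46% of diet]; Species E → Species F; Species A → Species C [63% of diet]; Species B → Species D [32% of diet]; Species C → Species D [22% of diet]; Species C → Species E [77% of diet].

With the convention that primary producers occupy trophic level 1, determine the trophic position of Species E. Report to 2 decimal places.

Species B: 1 + 1 = 2
Species C: 1 + (0.37×2 + 0.63×1) = 2.37
Species D: 1 + (0.46×1 + 0.32×2 + 0.22×2.37) = 2.6214
Species E: 1 + (0.23×2 + 0.77×2.37) = 3.2849
Species F: 1 + 3.2849 = 4.2849

3.28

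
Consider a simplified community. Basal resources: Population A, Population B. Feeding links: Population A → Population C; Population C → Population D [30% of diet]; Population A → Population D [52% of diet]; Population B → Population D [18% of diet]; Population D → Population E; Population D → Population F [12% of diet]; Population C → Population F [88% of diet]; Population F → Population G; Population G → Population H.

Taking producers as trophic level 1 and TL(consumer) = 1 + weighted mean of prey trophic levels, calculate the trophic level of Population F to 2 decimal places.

Population C: 1 + 1 = 2
Population D: 1 + (0.3×2 + 0.52×1 + 0.18×1) = 2.3
Population E: 1 + 2.3 = 3.3
Population F: 1 + (0.12×2.3 + 0.88×2) = 3.036
Population G: 1 + 3.036 = 4.036
Population H: 1 + 4.036 = 5.036

3.04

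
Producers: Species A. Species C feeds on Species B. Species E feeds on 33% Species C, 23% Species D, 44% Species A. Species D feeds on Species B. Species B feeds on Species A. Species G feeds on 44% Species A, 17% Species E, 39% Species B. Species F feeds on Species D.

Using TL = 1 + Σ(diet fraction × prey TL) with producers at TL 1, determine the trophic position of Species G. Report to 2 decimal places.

2.75

Species B: 1 + 1 = 2
Species C: 1 + 2 = 3
Species D: 1 + 2 = 3
Species E: 1 + (0.33×3 + 0.23×3 + 0.44×1) = 3.12
Species F: 1 + 3 = 4
Species G: 1 + (0.44×1 + 0.17×3.12 + 0.39×2) = 2.7504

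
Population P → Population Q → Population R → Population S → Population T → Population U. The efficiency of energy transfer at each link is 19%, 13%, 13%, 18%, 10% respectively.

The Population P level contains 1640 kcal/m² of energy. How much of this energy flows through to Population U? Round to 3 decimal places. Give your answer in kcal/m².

Population Q: 1640 × 0.19 = 311.6 kcal/m²
Population R: 311.6 × 0.13 = 40.508 kcal/m²
Population S: 40.508 × 0.13 = 5.26604 kcal/m²
Population T: 5.26604 × 0.18 = 0.9478872 kcal/m²
Population U: 0.9478872 × 0.1 = 0.09478872 kcal/m²

0.095 kcal/m²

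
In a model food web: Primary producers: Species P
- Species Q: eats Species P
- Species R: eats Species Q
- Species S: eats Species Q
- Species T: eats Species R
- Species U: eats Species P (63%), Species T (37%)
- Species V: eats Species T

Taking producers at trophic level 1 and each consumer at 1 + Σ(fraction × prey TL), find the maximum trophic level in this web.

Species Q: 1 + 1 = 2
Species R: 1 + 2 = 3
Species S: 1 + 2 = 3
Species T: 1 + 3 = 4
Species U: 1 + (0.63×1 + 0.37×4) = 3.11
Species V: 1 + 4 = 5

5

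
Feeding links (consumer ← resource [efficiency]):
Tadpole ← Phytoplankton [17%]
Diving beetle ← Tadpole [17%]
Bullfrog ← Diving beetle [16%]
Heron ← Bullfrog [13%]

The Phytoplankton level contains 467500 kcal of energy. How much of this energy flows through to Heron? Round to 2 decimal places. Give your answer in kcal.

Tadpole: 467500 × 0.17 = 79475 kcal
Diving beetle: 79475 × 0.17 = 13510.75 kcal
Bullfrog: 13510.75 × 0.16 = 2161.72 kcal
Heron: 2161.72 × 0.13 = 281.0236 kcal

281.02 kcal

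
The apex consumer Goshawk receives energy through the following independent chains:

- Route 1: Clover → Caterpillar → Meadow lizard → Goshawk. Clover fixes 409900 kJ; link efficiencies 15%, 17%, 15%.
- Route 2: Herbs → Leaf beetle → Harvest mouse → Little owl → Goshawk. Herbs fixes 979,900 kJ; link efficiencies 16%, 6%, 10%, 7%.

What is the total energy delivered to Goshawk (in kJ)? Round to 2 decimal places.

1633.72 kJ

Route 1: 409900 × 0.15 × 0.17 × 0.15 = 1567.8675 kJ
Route 2: 979900 × 0.16 × 0.06 × 0.1 × 0.07 = 65.84928 kJ
Total at Goshawk: 1567.8675 + 65.84928 = 1633.71678 kJ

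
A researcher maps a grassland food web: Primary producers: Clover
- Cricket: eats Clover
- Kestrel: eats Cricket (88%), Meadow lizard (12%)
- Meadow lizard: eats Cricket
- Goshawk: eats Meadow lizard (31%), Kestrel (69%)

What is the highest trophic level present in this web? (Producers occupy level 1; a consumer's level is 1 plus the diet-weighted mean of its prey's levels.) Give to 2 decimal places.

Cricket: 1 + 1 = 2
Meadow lizard: 1 + 2 = 3
Kestrel: 1 + (0.88×2 + 0.12×3) = 3.12
Goshawk: 1 + (0.31×3 + 0.69×3.12) = 4.0828

4.08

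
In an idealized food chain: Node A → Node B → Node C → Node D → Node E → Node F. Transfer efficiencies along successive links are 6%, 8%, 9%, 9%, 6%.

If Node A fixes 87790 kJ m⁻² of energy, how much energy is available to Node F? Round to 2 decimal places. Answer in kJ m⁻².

0.20 kJ m⁻²

Node B: 87790 × 0.06 = 5267.4 kJ m⁻²
Node C: 5267.4 × 0.08 = 421.392 kJ m⁻²
Node D: 421.392 × 0.09 = 37.92528 kJ m⁻²
Node E: 37.92528 × 0.09 = 3.4132752 kJ m⁻²
Node F: 3.4132752 × 0.06 = 0.204796512 kJ m⁻²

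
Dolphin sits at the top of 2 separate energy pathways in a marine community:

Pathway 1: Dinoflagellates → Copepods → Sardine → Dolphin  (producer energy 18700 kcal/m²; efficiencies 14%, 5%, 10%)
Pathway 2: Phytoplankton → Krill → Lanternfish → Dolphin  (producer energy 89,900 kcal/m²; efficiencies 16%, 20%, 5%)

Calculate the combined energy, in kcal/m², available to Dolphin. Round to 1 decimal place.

Pathway 1: 18700 × 0.14 × 0.05 × 0.1 = 13.09 kcal/m²
Pathway 2: 89900 × 0.16 × 0.2 × 0.05 = 143.84 kcal/m²
Total at Dolphin: 13.09 + 143.84 = 156.93 kcal/m²

156.9 kcal/m²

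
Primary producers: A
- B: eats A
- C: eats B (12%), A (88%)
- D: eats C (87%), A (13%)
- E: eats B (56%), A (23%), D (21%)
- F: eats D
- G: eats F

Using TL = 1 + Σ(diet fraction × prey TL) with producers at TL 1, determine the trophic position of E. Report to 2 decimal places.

B: 1 + 1 = 2
C: 1 + (0.12×2 + 0.88×1) = 2.12
D: 1 + (0.87×2.12 + 0.13×1) = 2.9744
E: 1 + (0.56×2 + 0.23×1 + 0.21×2.9744) = 2.974624
F: 1 + 2.9744 = 3.9744
G: 1 + 3.9744 = 4.9744

2.97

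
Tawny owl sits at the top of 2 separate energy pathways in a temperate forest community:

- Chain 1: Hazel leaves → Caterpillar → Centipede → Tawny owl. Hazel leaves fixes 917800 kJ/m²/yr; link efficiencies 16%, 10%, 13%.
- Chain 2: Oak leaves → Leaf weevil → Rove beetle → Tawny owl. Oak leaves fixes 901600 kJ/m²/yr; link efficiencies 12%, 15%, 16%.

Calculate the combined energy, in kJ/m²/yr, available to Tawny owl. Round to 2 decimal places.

Chain 1: 917800 × 0.16 × 0.1 × 0.13 = 1909.024 kJ/m²/yr
Chain 2: 901600 × 0.12 × 0.15 × 0.16 = 2596.608 kJ/m²/yr
Total at Tawny owl: 1909.024 + 2596.608 = 4505.632 kJ/m²/yr

4505.63 kJ/m²/yr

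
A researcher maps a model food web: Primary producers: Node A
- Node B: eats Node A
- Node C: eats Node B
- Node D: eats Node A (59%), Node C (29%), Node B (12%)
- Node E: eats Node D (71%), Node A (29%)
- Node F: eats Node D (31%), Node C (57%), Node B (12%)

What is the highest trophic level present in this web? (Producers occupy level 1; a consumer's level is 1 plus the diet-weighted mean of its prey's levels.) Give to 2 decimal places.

3.79

Node B: 1 + 1 = 2
Node C: 1 + 2 = 3
Node D: 1 + (0.59×1 + 0.29×3 + 0.12×2) = 2.7
Node E: 1 + (0.71×2.7 + 0.29×1) = 3.207
Node F: 1 + (0.31×2.7 + 0.57×3 + 0.12×2) = 3.787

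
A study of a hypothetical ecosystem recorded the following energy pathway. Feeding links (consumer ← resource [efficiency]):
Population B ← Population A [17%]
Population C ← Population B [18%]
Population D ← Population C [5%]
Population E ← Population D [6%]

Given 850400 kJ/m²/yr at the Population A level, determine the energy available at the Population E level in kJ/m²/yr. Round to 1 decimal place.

78.1 kJ/m²/yr

Population B: 850400 × 0.17 = 144568 kJ/m²/yr
Population C: 144568 × 0.18 = 26022.24 kJ/m²/yr
Population D: 26022.24 × 0.05 = 1301.112 kJ/m²/yr
Population E: 1301.112 × 0.06 = 78.06672 kJ/m²/yr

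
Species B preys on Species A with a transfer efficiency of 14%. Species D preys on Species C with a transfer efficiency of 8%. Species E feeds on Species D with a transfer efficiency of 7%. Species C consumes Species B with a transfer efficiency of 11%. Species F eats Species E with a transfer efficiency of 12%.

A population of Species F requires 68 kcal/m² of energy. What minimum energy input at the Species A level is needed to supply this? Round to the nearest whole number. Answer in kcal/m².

6570810 kcal/m²

Cumulative transfer efficiency: 0.14 × 0.11 × 0.08 × 0.07 × 0.12 = 0.0000103488
Species A energy = 68 / 0.0000103488 = 6570810 kcal/m²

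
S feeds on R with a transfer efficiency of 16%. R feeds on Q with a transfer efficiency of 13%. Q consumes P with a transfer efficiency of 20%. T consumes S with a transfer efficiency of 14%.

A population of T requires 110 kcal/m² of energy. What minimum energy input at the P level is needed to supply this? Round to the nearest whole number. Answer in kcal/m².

Cumulative transfer efficiency: 0.2 × 0.13 × 0.16 × 0.14 = 0.0005824
P energy = 110 / 0.0005824 = 188874 kcal/m²

188874 kcal/m²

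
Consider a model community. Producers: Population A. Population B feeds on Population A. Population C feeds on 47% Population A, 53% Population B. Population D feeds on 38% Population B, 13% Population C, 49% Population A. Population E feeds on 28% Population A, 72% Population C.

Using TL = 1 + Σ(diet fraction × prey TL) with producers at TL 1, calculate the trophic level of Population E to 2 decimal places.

3.10

Population B: 1 + 1 = 2
Population C: 1 + (0.47×1 + 0.53×2) = 2.53
Population D: 1 + (0.38×2 + 0.13×2.53 + 0.49×1) = 2.5789
Population E: 1 + (0.28×1 + 0.72×2.53) = 3.1016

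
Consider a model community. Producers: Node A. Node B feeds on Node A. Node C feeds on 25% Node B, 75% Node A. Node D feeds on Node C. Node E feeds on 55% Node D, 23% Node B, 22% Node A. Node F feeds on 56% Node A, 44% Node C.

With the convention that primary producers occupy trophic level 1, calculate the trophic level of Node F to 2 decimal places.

Node B: 1 + 1 = 2
Node C: 1 + (0.25×2 + 0.75×1) = 2.25
Node D: 1 + 2.25 = 3.25
Node E: 1 + (0.55×3.25 + 0.23×2 + 0.22×1) = 3.4675
Node F: 1 + (0.56×1 + 0.44×2.25) = 2.55

2.55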